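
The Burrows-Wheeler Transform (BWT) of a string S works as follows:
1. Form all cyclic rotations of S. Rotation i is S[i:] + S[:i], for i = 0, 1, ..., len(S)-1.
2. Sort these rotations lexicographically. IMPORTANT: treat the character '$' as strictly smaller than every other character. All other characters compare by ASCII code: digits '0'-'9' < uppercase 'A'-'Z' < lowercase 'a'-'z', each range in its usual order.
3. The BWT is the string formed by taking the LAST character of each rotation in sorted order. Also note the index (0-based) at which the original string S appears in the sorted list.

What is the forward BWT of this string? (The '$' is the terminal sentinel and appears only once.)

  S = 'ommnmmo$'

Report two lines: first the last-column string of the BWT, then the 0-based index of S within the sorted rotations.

All 8 rotations (rotation i = S[i:]+S[:i]):
  rot[0] = ommnmmo$
  rot[1] = mmnmmo$o
  rot[2] = mnmmo$om
  rot[3] = nmmo$omm
  rot[4] = mmo$ommn
  rot[5] = mo$ommnm
  rot[6] = o$ommnmm
  rot[7] = $ommnmmo
Sorted (with $ < everything):
  sorted[0] = $ommnmmo  (last char: 'o')
  sorted[1] = mmnmmo$o  (last char: 'o')
  sorted[2] = mmo$ommn  (last char: 'n')
  sorted[3] = mnmmo$om  (last char: 'm')
  sorted[4] = mo$ommnm  (last char: 'm')
  sorted[5] = nmmo$omm  (last char: 'm')
  sorted[6] = o$ommnmm  (last char: 'm')
  sorted[7] = ommnmmo$  (last char: '$')
Last column: oonmmmm$
Original string S is at sorted index 7

Answer: oonmmmm$
7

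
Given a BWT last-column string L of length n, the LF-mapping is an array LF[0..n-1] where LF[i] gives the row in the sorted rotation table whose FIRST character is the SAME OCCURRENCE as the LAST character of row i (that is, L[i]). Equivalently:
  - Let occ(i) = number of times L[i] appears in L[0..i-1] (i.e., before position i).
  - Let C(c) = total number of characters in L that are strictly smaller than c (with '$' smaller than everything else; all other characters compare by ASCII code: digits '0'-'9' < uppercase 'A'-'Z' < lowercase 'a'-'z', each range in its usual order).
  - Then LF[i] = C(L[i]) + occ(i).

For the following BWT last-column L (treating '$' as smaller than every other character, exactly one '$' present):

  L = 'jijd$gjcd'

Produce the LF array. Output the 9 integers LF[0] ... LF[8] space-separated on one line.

Answer: 6 5 7 2 0 4 8 1 3

Derivation:
Char counts: '$':1, 'c':1, 'd':2, 'g':1, 'i':1, 'j':3
C (first-col start): C('$')=0, C('c')=1, C('d')=2, C('g')=4, C('i')=5, C('j')=6
L[0]='j': occ=0, LF[0]=C('j')+0=6+0=6
L[1]='i': occ=0, LF[1]=C('i')+0=5+0=5
L[2]='j': occ=1, LF[2]=C('j')+1=6+1=7
L[3]='d': occ=0, LF[3]=C('d')+0=2+0=2
L[4]='$': occ=0, LF[4]=C('$')+0=0+0=0
L[5]='g': occ=0, LF[5]=C('g')+0=4+0=4
L[6]='j': occ=2, LF[6]=C('j')+2=6+2=8
L[7]='c': occ=0, LF[7]=C('c')+0=1+0=1
L[8]='d': occ=1, LF[8]=C('d')+1=2+1=3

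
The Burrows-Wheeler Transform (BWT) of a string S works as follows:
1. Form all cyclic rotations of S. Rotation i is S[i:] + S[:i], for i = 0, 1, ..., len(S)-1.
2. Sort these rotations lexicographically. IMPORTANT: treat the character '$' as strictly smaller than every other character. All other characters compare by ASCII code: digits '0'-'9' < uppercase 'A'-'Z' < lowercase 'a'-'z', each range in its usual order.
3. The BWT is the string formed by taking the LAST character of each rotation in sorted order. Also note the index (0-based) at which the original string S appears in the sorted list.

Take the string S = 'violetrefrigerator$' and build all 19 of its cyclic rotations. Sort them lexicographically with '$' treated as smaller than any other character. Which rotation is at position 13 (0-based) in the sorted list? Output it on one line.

Answer: rator$violetrefrige

Derivation:
All 19 rotations (rotation i = S[i:]+S[:i]):
  rot[0] = violetrefrigerator$
  rot[1] = ioletrefrigerator$v
  rot[2] = oletrefrigerator$vi
  rot[3] = letrefrigerator$vio
  rot[4] = etrefrigerator$viol
  rot[5] = trefrigerator$viole
  rot[6] = refrigerator$violet
  rot[7] = efrigerator$violetr
  rot[8] = frigerator$violetre
  rot[9] = rigerator$violetref
  rot[10] = igerator$violetrefr
  rot[11] = gerator$violetrefri
  rot[12] = erator$violetrefrig
  rot[13] = rator$violetrefrige
  rot[14] = ator$violetrefriger
  rot[15] = tor$violetrefrigera
  rot[16] = or$violetrefrigerat
  rot[17] = r$violetrefrigerato
  rot[18] = $violetrefrigerator
Sorted (with $ < everything):
  sorted[0] = $violetrefrigerator
  sorted[1] = ator$violetrefriger
  sorted[2] = efrigerator$violetr
  sorted[3] = erator$violetrefrig
  sorted[4] = etrefrigerator$viol
  sorted[5] = frigerator$violetre
  sorted[6] = gerator$violetrefri
  sorted[7] = igerator$violetrefr
  sorted[8] = ioletrefrigerator$v
  sorted[9] = letrefrigerator$vio
  sorted[10] = oletrefrigerator$vi
  sorted[11] = or$violetrefrigerat
  sorted[12] = r$violetrefrigerato
  sorted[13] = rator$violetrefrige
  sorted[14] = refrigerator$violet
  sorted[15] = rigerator$violetref
  sorted[16] = tor$violetrefrigera
  sorted[17] = trefrigerator$viole
  sorted[18] = violetrefrigerator$
sorted[13] = rator$violetrefrige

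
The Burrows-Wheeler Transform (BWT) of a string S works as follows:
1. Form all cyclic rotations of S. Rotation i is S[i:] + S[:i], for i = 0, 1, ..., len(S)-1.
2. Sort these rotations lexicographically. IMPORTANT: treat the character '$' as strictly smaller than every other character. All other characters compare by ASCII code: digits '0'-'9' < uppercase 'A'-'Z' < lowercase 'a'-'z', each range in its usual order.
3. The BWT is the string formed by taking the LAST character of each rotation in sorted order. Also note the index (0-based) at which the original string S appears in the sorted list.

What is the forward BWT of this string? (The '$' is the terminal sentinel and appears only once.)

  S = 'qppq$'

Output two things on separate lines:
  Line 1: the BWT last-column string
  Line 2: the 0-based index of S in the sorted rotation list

All 5 rotations (rotation i = S[i:]+S[:i]):
  rot[0] = qppq$
  rot[1] = ppq$q
  rot[2] = pq$qp
  rot[3] = q$qpp
  rot[4] = $qppq
Sorted (with $ < everything):
  sorted[0] = $qppq  (last char: 'q')
  sorted[1] = ppq$q  (last char: 'q')
  sorted[2] = pq$qp  (last char: 'p')
  sorted[3] = q$qpp  (last char: 'p')
  sorted[4] = qppq$  (last char: '$')
Last column: qqpp$
Original string S is at sorted index 4

Answer: qqpp$
4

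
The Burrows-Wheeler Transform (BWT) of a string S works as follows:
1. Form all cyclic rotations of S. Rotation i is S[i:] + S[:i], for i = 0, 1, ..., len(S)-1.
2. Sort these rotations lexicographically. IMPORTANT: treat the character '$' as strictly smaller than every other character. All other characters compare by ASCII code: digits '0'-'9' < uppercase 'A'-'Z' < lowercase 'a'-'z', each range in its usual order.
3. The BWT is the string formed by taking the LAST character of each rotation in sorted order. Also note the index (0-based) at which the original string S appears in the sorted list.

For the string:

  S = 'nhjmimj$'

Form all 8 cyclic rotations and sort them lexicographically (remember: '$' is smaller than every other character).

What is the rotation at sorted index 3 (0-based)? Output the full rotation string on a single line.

Answer: j$nhjmim

Derivation:
All 8 rotations (rotation i = S[i:]+S[:i]):
  rot[0] = nhjmimj$
  rot[1] = hjmimj$n
  rot[2] = jmimj$nh
  rot[3] = mimj$nhj
  rot[4] = imj$nhjm
  rot[5] = mj$nhjmi
  rot[6] = j$nhjmim
  rot[7] = $nhjmimj
Sorted (with $ < everything):
  sorted[0] = $nhjmimj
  sorted[1] = hjmimj$n
  sorted[2] = imj$nhjm
  sorted[3] = j$nhjmim
  sorted[4] = jmimj$nh
  sorted[5] = mimj$nhj
  sorted[6] = mj$nhjmi
  sorted[7] = nhjmimj$
sorted[3] = j$nhjmim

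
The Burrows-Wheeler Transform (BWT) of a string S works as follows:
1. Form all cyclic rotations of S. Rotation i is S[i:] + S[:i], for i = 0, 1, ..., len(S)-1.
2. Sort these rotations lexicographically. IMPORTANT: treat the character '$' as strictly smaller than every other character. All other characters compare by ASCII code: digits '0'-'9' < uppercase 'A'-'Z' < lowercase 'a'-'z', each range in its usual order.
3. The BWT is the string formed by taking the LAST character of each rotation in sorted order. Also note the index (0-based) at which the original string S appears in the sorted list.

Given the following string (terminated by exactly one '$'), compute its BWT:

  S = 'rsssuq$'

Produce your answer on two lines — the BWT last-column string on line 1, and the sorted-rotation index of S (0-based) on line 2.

Answer: qu$rsss
2

Derivation:
All 7 rotations (rotation i = S[i:]+S[:i]):
  rot[0] = rsssuq$
  rot[1] = sssuq$r
  rot[2] = ssuq$rs
  rot[3] = suq$rss
  rot[4] = uq$rsss
  rot[5] = q$rsssu
  rot[6] = $rsssuq
Sorted (with $ < everything):
  sorted[0] = $rsssuq  (last char: 'q')
  sorted[1] = q$rsssu  (last char: 'u')
  sorted[2] = rsssuq$  (last char: '$')
  sorted[3] = sssuq$r  (last char: 'r')
  sorted[4] = ssuq$rs  (last char: 's')
  sorted[5] = suq$rss  (last char: 's')
  sorted[6] = uq$rsss  (last char: 's')
Last column: qu$rsss
Original string S is at sorted index 2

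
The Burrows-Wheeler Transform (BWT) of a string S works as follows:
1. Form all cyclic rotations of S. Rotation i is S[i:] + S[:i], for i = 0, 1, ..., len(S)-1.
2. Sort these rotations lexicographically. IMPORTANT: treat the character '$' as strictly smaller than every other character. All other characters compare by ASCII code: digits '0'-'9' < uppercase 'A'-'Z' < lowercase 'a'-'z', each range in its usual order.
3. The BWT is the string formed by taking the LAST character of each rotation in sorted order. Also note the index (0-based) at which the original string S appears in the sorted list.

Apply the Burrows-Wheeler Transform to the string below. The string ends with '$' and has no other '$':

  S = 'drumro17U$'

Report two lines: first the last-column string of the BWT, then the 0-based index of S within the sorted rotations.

All 10 rotations (rotation i = S[i:]+S[:i]):
  rot[0] = drumro17U$
  rot[1] = rumro17U$d
  rot[2] = umro17U$dr
  rot[3] = mro17U$dru
  rot[4] = ro17U$drum
  rot[5] = o17U$drumr
  rot[6] = 17U$drumro
  rot[7] = 7U$drumro1
  rot[8] = U$drumro17
  rot[9] = $drumro17U
Sorted (with $ < everything):
  sorted[0] = $drumro17U  (last char: 'U')
  sorted[1] = 17U$drumro  (last char: 'o')
  sorted[2] = 7U$drumro1  (last char: '1')
  sorted[3] = U$drumro17  (last char: '7')
  sorted[4] = drumro17U$  (last char: '$')
  sorted[5] = mro17U$dru  (last char: 'u')
  sorted[6] = o17U$drumr  (last char: 'r')
  sorted[7] = ro17U$drum  (last char: 'm')
  sorted[8] = rumro17U$d  (last char: 'd')
  sorted[9] = umro17U$dr  (last char: 'r')
Last column: Uo17$urmdr
Original string S is at sorted index 4

Answer: Uo17$urmdr
4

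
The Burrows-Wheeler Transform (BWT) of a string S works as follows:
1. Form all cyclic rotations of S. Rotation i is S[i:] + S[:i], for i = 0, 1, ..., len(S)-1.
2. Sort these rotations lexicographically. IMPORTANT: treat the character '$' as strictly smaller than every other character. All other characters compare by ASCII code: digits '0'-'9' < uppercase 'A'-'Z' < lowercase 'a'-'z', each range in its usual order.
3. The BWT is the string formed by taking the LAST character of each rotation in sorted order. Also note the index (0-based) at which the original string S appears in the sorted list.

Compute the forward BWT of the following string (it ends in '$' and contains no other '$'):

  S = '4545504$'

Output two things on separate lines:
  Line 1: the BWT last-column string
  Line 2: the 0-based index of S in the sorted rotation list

All 8 rotations (rotation i = S[i:]+S[:i]):
  rot[0] = 4545504$
  rot[1] = 545504$4
  rot[2] = 45504$45
  rot[3] = 5504$454
  rot[4] = 504$4545
  rot[5] = 04$45455
  rot[6] = 4$454550
  rot[7] = $4545504
Sorted (with $ < everything):
  sorted[0] = $4545504  (last char: '4')
  sorted[1] = 04$45455  (last char: '5')
  sorted[2] = 4$454550  (last char: '0')
  sorted[3] = 4545504$  (last char: '$')
  sorted[4] = 45504$45  (last char: '5')
  sorted[5] = 504$4545  (last char: '5')
  sorted[6] = 545504$4  (last char: '4')
  sorted[7] = 5504$454  (last char: '4')
Last column: 450$5544
Original string S is at sorted index 3

Answer: 450$5544
3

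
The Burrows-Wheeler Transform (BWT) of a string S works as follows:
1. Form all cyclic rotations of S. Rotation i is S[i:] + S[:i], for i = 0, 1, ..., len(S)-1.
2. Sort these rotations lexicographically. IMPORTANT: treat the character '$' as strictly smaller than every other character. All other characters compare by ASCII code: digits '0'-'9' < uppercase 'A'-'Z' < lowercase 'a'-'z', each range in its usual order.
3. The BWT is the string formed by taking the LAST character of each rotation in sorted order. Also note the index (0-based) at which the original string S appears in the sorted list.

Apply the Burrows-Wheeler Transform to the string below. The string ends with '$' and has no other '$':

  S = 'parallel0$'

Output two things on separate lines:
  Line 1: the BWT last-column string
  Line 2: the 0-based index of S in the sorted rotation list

All 10 rotations (rotation i = S[i:]+S[:i]):
  rot[0] = parallel0$
  rot[1] = arallel0$p
  rot[2] = rallel0$pa
  rot[3] = allel0$par
  rot[4] = llel0$para
  rot[5] = lel0$paral
  rot[6] = el0$parall
  rot[7] = l0$paralle
  rot[8] = 0$parallel
  rot[9] = $parallel0
Sorted (with $ < everything):
  sorted[0] = $parallel0  (last char: '0')
  sorted[1] = 0$parallel  (last char: 'l')
  sorted[2] = allel0$par  (last char: 'r')
  sorted[3] = arallel0$p  (last char: 'p')
  sorted[4] = el0$parall  (last char: 'l')
  sorted[5] = l0$paralle  (last char: 'e')
  sorted[6] = lel0$paral  (last char: 'l')
  sorted[7] = llel0$para  (last char: 'a')
  sorted[8] = parallel0$  (last char: '$')
  sorted[9] = rallel0$pa  (last char: 'a')
Last column: 0lrplela$a
Original string S is at sorted index 8

Answer: 0lrplela$a
8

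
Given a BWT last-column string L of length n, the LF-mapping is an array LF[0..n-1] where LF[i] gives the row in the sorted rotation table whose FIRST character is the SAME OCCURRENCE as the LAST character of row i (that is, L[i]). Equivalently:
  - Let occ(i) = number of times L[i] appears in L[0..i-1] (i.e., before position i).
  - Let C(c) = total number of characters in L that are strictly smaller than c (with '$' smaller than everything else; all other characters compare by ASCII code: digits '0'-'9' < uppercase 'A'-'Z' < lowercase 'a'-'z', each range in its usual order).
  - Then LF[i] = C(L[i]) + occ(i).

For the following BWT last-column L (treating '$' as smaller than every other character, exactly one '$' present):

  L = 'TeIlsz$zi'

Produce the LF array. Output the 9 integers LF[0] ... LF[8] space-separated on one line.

Answer: 2 3 1 5 6 7 0 8 4

Derivation:
Char counts: '$':1, 'I':1, 'T':1, 'e':1, 'i':1, 'l':1, 's':1, 'z':2
C (first-col start): C('$')=0, C('I')=1, C('T')=2, C('e')=3, C('i')=4, C('l')=5, C('s')=6, C('z')=7
L[0]='T': occ=0, LF[0]=C('T')+0=2+0=2
L[1]='e': occ=0, LF[1]=C('e')+0=3+0=3
L[2]='I': occ=0, LF[2]=C('I')+0=1+0=1
L[3]='l': occ=0, LF[3]=C('l')+0=5+0=5
L[4]='s': occ=0, LF[4]=C('s')+0=6+0=6
L[5]='z': occ=0, LF[5]=C('z')+0=7+0=7
L[6]='$': occ=0, LF[6]=C('$')+0=0+0=0
L[7]='z': occ=1, LF[7]=C('z')+1=7+1=8
L[8]='i': occ=0, LF[8]=C('i')+0=4+0=4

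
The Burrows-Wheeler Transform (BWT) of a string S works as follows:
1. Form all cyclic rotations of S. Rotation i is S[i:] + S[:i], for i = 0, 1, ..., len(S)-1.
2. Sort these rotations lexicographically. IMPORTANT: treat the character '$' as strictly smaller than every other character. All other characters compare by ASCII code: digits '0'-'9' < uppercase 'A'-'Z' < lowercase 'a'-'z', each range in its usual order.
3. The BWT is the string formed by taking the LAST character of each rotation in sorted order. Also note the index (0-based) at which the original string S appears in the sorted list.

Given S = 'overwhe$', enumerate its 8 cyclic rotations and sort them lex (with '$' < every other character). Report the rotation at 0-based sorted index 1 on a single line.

All 8 rotations (rotation i = S[i:]+S[:i]):
  rot[0] = overwhe$
  rot[1] = verwhe$o
  rot[2] = erwhe$ov
  rot[3] = rwhe$ove
  rot[4] = whe$over
  rot[5] = he$overw
  rot[6] = e$overwh
  rot[7] = $overwhe
Sorted (with $ < everything):
  sorted[0] = $overwhe
  sorted[1] = e$overwh
  sorted[2] = erwhe$ov
  sorted[3] = he$overw
  sorted[4] = overwhe$
  sorted[5] = rwhe$ove
  sorted[6] = verwhe$o
  sorted[7] = whe$over
sorted[1] = e$overwh

Answer: e$overwh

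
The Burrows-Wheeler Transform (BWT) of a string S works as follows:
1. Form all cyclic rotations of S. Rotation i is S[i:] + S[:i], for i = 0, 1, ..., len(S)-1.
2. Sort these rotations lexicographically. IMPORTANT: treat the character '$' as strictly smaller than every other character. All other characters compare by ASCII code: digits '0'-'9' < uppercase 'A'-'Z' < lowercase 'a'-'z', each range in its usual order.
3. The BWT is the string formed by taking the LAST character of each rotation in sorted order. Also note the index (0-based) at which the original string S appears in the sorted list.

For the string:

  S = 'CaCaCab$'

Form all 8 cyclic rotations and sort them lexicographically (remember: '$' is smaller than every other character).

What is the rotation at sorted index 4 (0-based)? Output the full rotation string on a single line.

All 8 rotations (rotation i = S[i:]+S[:i]):
  rot[0] = CaCaCab$
  rot[1] = aCaCab$C
  rot[2] = CaCab$Ca
  rot[3] = aCab$CaC
  rot[4] = Cab$CaCa
  rot[5] = ab$CaCaC
  rot[6] = b$CaCaCa
  rot[7] = $CaCaCab
Sorted (with $ < everything):
  sorted[0] = $CaCaCab
  sorted[1] = CaCaCab$
  sorted[2] = CaCab$Ca
  sorted[3] = Cab$CaCa
  sorted[4] = aCaCab$C
  sorted[5] = aCab$CaC
  sorted[6] = ab$CaCaC
  sorted[7] = b$CaCaCa
sorted[4] = aCaCab$C

Answer: aCaCab$C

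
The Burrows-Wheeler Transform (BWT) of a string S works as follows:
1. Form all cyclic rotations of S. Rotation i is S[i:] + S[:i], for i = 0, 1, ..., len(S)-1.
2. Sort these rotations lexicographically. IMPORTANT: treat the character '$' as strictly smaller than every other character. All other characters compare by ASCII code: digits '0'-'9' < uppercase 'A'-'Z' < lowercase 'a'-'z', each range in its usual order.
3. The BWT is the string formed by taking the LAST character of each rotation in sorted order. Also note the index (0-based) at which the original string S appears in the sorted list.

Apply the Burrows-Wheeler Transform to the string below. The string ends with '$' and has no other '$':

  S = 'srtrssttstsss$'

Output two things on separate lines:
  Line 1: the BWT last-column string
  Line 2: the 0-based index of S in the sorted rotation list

All 14 rotations (rotation i = S[i:]+S[:i]):
  rot[0] = srtrssttstsss$
  rot[1] = rtrssttstsss$s
  rot[2] = trssttstsss$sr
  rot[3] = rssttstsss$srt
  rot[4] = ssttstsss$srtr
  rot[5] = sttstsss$srtrs
  rot[6] = ttstsss$srtrss
  rot[7] = tstsss$srtrsst
  rot[8] = stsss$srtrsstt
  rot[9] = tsss$srtrsstts
  rot[10] = sss$srtrssttst
  rot[11] = ss$srtrssttsts
  rot[12] = s$srtrssttstss
  rot[13] = $srtrssttstsss
Sorted (with $ < everything):
  sorted[0] = $srtrssttstsss  (last char: 's')
  sorted[1] = rssttstsss$srt  (last char: 't')
  sorted[2] = rtrssttstsss$s  (last char: 's')
  sorted[3] = s$srtrssttstss  (last char: 's')
  sorted[4] = srtrssttstsss$  (last char: '$')
  sorted[5] = ss$srtrssttsts  (last char: 's')
  sorted[6] = sss$srtrssttst  (last char: 't')
  sorted[7] = ssttstsss$srtr  (last char: 'r')
  sorted[8] = stsss$srtrsstt  (last char: 't')
  sorted[9] = sttstsss$srtrs  (last char: 's')
  sorted[10] = trssttstsss$sr  (last char: 'r')
  sorted[11] = tsss$srtrsstts  (last char: 's')
  sorted[12] = tstsss$srtrsst  (last char: 't')
  sorted[13] = ttstsss$srtrss  (last char: 's')
Last column: stss$strtsrsts
Original string S is at sorted index 4

Answer: stss$strtsrsts
4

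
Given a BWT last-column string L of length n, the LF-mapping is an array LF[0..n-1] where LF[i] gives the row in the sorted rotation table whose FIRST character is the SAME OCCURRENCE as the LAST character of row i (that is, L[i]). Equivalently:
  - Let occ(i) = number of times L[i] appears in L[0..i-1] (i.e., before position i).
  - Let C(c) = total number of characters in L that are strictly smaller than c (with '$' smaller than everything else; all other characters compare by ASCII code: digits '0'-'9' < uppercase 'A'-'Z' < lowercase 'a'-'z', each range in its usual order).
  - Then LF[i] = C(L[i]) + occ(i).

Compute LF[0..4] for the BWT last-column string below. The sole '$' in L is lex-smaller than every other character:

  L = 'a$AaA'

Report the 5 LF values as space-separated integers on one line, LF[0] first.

Answer: 3 0 1 4 2

Derivation:
Char counts: '$':1, 'A':2, 'a':2
C (first-col start): C('$')=0, C('A')=1, C('a')=3
L[0]='a': occ=0, LF[0]=C('a')+0=3+0=3
L[1]='$': occ=0, LF[1]=C('$')+0=0+0=0
L[2]='A': occ=0, LF[2]=C('A')+0=1+0=1
L[3]='a': occ=1, LF[3]=C('a')+1=3+1=4
L[4]='A': occ=1, LF[4]=C('A')+1=1+1=2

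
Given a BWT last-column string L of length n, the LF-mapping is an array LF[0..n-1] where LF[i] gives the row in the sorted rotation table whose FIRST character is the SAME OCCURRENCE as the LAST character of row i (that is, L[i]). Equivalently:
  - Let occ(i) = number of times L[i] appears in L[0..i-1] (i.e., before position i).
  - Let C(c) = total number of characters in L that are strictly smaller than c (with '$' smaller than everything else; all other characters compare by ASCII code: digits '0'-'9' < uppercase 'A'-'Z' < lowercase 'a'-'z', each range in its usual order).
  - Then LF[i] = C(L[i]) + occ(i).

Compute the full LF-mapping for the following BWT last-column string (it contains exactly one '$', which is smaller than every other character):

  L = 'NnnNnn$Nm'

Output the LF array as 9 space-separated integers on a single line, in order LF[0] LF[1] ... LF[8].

Answer: 1 5 6 2 7 8 0 3 4

Derivation:
Char counts: '$':1, 'N':3, 'm':1, 'n':4
C (first-col start): C('$')=0, C('N')=1, C('m')=4, C('n')=5
L[0]='N': occ=0, LF[0]=C('N')+0=1+0=1
L[1]='n': occ=0, LF[1]=C('n')+0=5+0=5
L[2]='n': occ=1, LF[2]=C('n')+1=5+1=6
L[3]='N': occ=1, LF[3]=C('N')+1=1+1=2
L[4]='n': occ=2, LF[4]=C('n')+2=5+2=7
L[5]='n': occ=3, LF[5]=C('n')+3=5+3=8
L[6]='$': occ=0, LF[6]=C('$')+0=0+0=0
L[7]='N': occ=2, LF[7]=C('N')+2=1+2=3
L[8]='m': occ=0, LF[8]=C('m')+0=4+0=4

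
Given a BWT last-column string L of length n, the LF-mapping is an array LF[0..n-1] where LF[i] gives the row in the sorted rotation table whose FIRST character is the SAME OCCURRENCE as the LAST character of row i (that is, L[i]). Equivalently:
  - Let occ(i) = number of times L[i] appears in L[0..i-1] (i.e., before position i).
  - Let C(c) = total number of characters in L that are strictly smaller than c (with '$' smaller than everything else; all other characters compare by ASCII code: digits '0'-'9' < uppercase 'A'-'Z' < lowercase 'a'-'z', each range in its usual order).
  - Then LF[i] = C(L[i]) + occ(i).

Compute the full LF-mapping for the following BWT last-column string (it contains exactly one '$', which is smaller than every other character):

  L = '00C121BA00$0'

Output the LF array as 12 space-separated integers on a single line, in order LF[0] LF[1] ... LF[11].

Answer: 1 2 11 6 8 7 10 9 3 4 0 5

Derivation:
Char counts: '$':1, '0':5, '1':2, '2':1, 'A':1, 'B':1, 'C':1
C (first-col start): C('$')=0, C('0')=1, C('1')=6, C('2')=8, C('A')=9, C('B')=10, C('C')=11
L[0]='0': occ=0, LF[0]=C('0')+0=1+0=1
L[1]='0': occ=1, LF[1]=C('0')+1=1+1=2
L[2]='C': occ=0, LF[2]=C('C')+0=11+0=11
L[3]='1': occ=0, LF[3]=C('1')+0=6+0=6
L[4]='2': occ=0, LF[4]=C('2')+0=8+0=8
L[5]='1': occ=1, LF[5]=C('1')+1=6+1=7
L[6]='B': occ=0, LF[6]=C('B')+0=10+0=10
L[7]='A': occ=0, LF[7]=C('A')+0=9+0=9
L[8]='0': occ=2, LF[8]=C('0')+2=1+2=3
L[9]='0': occ=3, LF[9]=C('0')+3=1+3=4
L[10]='$': occ=0, LF[10]=C('$')+0=0+0=0
L[11]='0': occ=4, LF[11]=C('0')+4=1+4=5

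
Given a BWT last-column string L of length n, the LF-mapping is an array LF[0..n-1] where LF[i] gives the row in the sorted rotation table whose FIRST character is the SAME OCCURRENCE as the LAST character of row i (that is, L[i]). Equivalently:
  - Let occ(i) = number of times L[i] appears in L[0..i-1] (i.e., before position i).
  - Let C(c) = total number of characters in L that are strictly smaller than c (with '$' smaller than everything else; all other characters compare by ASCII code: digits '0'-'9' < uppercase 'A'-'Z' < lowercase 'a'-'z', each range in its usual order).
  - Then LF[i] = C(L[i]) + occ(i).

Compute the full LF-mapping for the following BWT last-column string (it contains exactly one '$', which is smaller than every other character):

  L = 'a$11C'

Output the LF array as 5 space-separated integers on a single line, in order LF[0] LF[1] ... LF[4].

Answer: 4 0 1 2 3

Derivation:
Char counts: '$':1, '1':2, 'C':1, 'a':1
C (first-col start): C('$')=0, C('1')=1, C('C')=3, C('a')=4
L[0]='a': occ=0, LF[0]=C('a')+0=4+0=4
L[1]='$': occ=0, LF[1]=C('$')+0=0+0=0
L[2]='1': occ=0, LF[2]=C('1')+0=1+0=1
L[3]='1': occ=1, LF[3]=C('1')+1=1+1=2
L[4]='C': occ=0, LF[4]=C('C')+0=3+0=3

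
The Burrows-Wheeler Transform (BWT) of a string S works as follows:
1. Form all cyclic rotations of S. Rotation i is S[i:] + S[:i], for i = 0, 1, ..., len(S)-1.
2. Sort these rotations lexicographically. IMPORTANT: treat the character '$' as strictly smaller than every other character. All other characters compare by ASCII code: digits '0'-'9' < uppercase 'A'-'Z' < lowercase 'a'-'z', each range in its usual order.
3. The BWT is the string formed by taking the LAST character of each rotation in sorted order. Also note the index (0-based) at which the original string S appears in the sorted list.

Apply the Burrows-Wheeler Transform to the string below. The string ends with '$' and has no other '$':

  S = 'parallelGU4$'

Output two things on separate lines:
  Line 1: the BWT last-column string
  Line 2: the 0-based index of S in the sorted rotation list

All 12 rotations (rotation i = S[i:]+S[:i]):
  rot[0] = parallelGU4$
  rot[1] = arallelGU4$p
  rot[2] = rallelGU4$pa
  rot[3] = allelGU4$par
  rot[4] = llelGU4$para
  rot[5] = lelGU4$paral
  rot[6] = elGU4$parall
  rot[7] = lGU4$paralle
  rot[8] = GU4$parallel
  rot[9] = U4$parallelG
  rot[10] = 4$parallelGU
  rot[11] = $parallelGU4
Sorted (with $ < everything):
  sorted[0] = $parallelGU4  (last char: '4')
  sorted[1] = 4$parallelGU  (last char: 'U')
  sorted[2] = GU4$parallel  (last char: 'l')
  sorted[3] = U4$parallelG  (last char: 'G')
  sorted[4] = allelGU4$par  (last char: 'r')
  sorted[5] = arallelGU4$p  (last char: 'p')
  sorted[6] = elGU4$parall  (last char: 'l')
  sorted[7] = lGU4$paralle  (last char: 'e')
  sorted[8] = lelGU4$paral  (last char: 'l')
  sorted[9] = llelGU4$para  (last char: 'a')
  sorted[10] = parallelGU4$  (last char: '$')
  sorted[11] = rallelGU4$pa  (last char: 'a')
Last column: 4UlGrplela$a
Original string S is at sorted index 10

Answer: 4UlGrplela$a
10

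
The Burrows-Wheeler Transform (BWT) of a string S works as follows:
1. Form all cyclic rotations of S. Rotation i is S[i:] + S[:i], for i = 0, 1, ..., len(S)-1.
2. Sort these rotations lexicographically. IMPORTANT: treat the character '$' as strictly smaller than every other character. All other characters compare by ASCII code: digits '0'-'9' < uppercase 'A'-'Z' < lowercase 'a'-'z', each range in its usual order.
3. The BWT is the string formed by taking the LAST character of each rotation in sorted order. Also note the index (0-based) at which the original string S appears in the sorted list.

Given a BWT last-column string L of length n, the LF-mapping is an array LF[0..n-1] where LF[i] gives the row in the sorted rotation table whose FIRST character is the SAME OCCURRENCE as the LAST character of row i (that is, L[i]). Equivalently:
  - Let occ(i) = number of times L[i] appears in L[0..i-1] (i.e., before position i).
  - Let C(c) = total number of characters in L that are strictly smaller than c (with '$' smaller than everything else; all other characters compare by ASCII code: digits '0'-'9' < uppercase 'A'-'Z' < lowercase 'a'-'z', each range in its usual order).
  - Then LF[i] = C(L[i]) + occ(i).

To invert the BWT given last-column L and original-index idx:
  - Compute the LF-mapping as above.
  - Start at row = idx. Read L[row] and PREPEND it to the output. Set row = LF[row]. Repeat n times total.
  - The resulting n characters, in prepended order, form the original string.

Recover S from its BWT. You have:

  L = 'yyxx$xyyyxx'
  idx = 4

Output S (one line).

Answer: xyyxxxxyyy$

Derivation:
LF mapping: 6 7 1 2 0 3 8 9 10 4 5
Walk LF starting at row 4, prepending L[row]:
  step 1: row=4, L[4]='$', prepend. Next row=LF[4]=0
  step 2: row=0, L[0]='y', prepend. Next row=LF[0]=6
  step 3: row=6, L[6]='y', prepend. Next row=LF[6]=8
  step 4: row=8, L[8]='y', prepend. Next row=LF[8]=10
  step 5: row=10, L[10]='x', prepend. Next row=LF[10]=5
  step 6: row=5, L[5]='x', prepend. Next row=LF[5]=3
  step 7: row=3, L[3]='x', prepend. Next row=LF[3]=2
  step 8: row=2, L[2]='x', prepend. Next row=LF[2]=1
  step 9: row=1, L[1]='y', prepend. Next row=LF[1]=7
  step 10: row=7, L[7]='y', prepend. Next row=LF[7]=9
  step 11: row=9, L[9]='x', prepend. Next row=LF[9]=4
Reversed output: xyyxxxxyyy$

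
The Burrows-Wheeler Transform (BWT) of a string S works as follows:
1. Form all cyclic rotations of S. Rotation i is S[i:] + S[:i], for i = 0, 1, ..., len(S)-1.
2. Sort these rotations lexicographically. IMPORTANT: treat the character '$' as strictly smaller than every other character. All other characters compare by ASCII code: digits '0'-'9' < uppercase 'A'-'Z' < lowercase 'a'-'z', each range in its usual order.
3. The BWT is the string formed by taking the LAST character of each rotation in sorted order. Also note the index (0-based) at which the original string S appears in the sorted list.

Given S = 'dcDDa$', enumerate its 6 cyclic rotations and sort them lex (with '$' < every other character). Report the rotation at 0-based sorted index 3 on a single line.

Answer: a$dcDD

Derivation:
All 6 rotations (rotation i = S[i:]+S[:i]):
  rot[0] = dcDDa$
  rot[1] = cDDa$d
  rot[2] = DDa$dc
  rot[3] = Da$dcD
  rot[4] = a$dcDD
  rot[5] = $dcDDa
Sorted (with $ < everything):
  sorted[0] = $dcDDa
  sorted[1] = DDa$dc
  sorted[2] = Da$dcD
  sorted[3] = a$dcDD
  sorted[4] = cDDa$d
  sorted[5] = dcDDa$
sorted[3] = a$dcDD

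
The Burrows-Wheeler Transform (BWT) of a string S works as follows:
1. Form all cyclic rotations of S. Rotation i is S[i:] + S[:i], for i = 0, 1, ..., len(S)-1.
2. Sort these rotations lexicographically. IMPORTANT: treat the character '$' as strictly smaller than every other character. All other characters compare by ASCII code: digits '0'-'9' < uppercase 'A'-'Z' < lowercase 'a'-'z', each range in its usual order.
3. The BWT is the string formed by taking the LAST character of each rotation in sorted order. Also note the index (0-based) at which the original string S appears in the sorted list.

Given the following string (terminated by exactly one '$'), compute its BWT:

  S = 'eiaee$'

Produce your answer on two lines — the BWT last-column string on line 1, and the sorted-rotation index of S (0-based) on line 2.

Answer: eiea$e
4

Derivation:
All 6 rotations (rotation i = S[i:]+S[:i]):
  rot[0] = eiaee$
  rot[1] = iaee$e
  rot[2] = aee$ei
  rot[3] = ee$eia
  rot[4] = e$eiae
  rot[5] = $eiaee
Sorted (with $ < everything):
  sorted[0] = $eiaee  (last char: 'e')
  sorted[1] = aee$ei  (last char: 'i')
  sorted[2] = e$eiae  (last char: 'e')
  sorted[3] = ee$eia  (last char: 'a')
  sorted[4] = eiaee$  (last char: '$')
  sorted[5] = iaee$e  (last char: 'e')
Last column: eiea$e
Original string S is at sorted index 4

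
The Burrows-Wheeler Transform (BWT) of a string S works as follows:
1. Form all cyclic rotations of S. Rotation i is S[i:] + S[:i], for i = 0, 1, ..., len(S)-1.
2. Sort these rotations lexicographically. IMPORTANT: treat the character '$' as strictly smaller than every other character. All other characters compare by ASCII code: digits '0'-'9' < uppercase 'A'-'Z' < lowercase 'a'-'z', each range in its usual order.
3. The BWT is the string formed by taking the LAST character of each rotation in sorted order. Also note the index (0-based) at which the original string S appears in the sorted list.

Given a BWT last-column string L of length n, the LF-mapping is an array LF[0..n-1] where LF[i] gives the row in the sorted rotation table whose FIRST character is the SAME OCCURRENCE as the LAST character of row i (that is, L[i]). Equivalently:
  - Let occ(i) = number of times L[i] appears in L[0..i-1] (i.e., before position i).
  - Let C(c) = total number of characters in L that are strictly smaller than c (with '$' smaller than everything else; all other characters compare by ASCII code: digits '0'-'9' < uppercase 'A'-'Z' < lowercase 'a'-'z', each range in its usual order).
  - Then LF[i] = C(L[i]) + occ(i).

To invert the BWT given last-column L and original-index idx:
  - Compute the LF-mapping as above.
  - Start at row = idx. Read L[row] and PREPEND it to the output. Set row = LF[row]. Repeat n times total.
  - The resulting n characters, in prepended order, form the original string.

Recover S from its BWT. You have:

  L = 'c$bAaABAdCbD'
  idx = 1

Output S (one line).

LF mapping: 10 0 8 1 7 2 4 3 11 5 9 6
Walk LF starting at row 1, prepending L[row]:
  step 1: row=1, L[1]='$', prepend. Next row=LF[1]=0
  step 2: row=0, L[0]='c', prepend. Next row=LF[0]=10
  step 3: row=10, L[10]='b', prepend. Next row=LF[10]=9
  step 4: row=9, L[9]='C', prepend. Next row=LF[9]=5
  step 5: row=5, L[5]='A', prepend. Next row=LF[5]=2
  step 6: row=2, L[2]='b', prepend. Next row=LF[2]=8
  step 7: row=8, L[8]='d', prepend. Next row=LF[8]=11
  step 8: row=11, L[11]='D', prepend. Next row=LF[11]=6
  step 9: row=6, L[6]='B', prepend. Next row=LF[6]=4
  step 10: row=4, L[4]='a', prepend. Next row=LF[4]=7
  step 11: row=7, L[7]='A', prepend. Next row=LF[7]=3
  step 12: row=3, L[3]='A', prepend. Next row=LF[3]=1
Reversed output: AAaBDdbACbc$

Answer: AAaBDdbACbc$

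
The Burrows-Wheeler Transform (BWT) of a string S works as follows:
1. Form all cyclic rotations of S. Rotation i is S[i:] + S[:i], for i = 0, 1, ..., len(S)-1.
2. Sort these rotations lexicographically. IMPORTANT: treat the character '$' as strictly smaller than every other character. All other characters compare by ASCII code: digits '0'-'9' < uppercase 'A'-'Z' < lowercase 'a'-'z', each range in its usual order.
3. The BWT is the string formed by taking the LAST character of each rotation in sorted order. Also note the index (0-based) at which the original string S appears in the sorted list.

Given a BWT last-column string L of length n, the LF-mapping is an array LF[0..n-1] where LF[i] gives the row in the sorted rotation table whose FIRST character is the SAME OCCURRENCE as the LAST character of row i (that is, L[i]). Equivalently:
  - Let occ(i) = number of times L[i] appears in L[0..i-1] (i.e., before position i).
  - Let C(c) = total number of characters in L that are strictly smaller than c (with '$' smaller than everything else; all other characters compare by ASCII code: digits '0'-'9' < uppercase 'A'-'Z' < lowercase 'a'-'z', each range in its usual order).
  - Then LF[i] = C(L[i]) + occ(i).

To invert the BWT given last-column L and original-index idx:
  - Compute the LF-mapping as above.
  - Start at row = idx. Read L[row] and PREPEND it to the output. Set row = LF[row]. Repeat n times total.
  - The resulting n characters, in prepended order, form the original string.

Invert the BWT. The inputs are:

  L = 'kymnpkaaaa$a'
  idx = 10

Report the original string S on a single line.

LF mapping: 6 11 8 9 10 7 1 2 3 4 0 5
Walk LF starting at row 10, prepending L[row]:
  step 1: row=10, L[10]='$', prepend. Next row=LF[10]=0
  step 2: row=0, L[0]='k', prepend. Next row=LF[0]=6
  step 3: row=6, L[6]='a', prepend. Next row=LF[6]=1
  step 4: row=1, L[1]='y', prepend. Next row=LF[1]=11
  step 5: row=11, L[11]='a', prepend. Next row=LF[11]=5
  step 6: row=5, L[5]='k', prepend. Next row=LF[5]=7
  step 7: row=7, L[7]='a', prepend. Next row=LF[7]=2
  step 8: row=2, L[2]='m', prepend. Next row=LF[2]=8
  step 9: row=8, L[8]='a', prepend. Next row=LF[8]=3
  step 10: row=3, L[3]='n', prepend. Next row=LF[3]=9
  step 11: row=9, L[9]='a', prepend. Next row=LF[9]=4
  step 12: row=4, L[4]='p', prepend. Next row=LF[4]=10
Reversed output: panamakayak$

Answer: panamakayak$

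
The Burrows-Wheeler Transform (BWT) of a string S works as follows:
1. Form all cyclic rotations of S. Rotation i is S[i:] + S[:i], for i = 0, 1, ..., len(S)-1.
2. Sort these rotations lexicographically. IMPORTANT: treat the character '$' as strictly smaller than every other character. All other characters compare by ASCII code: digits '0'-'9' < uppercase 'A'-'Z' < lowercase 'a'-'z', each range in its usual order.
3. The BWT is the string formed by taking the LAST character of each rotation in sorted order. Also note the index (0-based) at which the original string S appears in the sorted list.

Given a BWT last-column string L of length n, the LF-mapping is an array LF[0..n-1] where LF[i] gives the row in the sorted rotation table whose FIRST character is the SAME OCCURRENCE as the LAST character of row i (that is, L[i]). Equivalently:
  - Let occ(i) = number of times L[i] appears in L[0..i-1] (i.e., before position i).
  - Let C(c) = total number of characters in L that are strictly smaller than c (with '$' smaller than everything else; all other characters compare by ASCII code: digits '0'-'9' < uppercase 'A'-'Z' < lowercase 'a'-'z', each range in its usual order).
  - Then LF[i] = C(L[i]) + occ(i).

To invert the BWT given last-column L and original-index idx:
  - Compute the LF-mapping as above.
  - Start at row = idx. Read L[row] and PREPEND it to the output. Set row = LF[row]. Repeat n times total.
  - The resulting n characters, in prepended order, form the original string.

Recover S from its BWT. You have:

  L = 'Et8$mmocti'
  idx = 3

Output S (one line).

LF mapping: 2 8 1 0 5 6 7 3 9 4
Walk LF starting at row 3, prepending L[row]:
  step 1: row=3, L[3]='$', prepend. Next row=LF[3]=0
  step 2: row=0, L[0]='E', prepend. Next row=LF[0]=2
  step 3: row=2, L[2]='8', prepend. Next row=LF[2]=1
  step 4: row=1, L[1]='t', prepend. Next row=LF[1]=8
  step 5: row=8, L[8]='t', prepend. Next row=LF[8]=9
  step 6: row=9, L[9]='i', prepend. Next row=LF[9]=4
  step 7: row=4, L[4]='m', prepend. Next row=LF[4]=5
  step 8: row=5, L[5]='m', prepend. Next row=LF[5]=6
  step 9: row=6, L[6]='o', prepend. Next row=LF[6]=7
  step 10: row=7, L[7]='c', prepend. Next row=LF[7]=3
Reversed output: committ8E$

Answer: committ8E$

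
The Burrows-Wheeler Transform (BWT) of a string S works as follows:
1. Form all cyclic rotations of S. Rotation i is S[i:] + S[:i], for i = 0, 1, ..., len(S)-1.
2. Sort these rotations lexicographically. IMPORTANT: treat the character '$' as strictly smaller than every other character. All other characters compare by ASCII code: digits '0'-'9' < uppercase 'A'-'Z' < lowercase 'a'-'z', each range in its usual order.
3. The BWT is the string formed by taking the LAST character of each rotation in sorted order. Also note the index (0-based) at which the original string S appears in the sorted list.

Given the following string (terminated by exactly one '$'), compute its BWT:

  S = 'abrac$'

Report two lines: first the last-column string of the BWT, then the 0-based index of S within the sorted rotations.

Answer: c$raab
1

Derivation:
All 6 rotations (rotation i = S[i:]+S[:i]):
  rot[0] = abrac$
  rot[1] = brac$a
  rot[2] = rac$ab
  rot[3] = ac$abr
  rot[4] = c$abra
  rot[5] = $abrac
Sorted (with $ < everything):
  sorted[0] = $abrac  (last char: 'c')
  sorted[1] = abrac$  (last char: '$')
  sorted[2] = ac$abr  (last char: 'r')
  sorted[3] = brac$a  (last char: 'a')
  sorted[4] = c$abra  (last char: 'a')
  sorted[5] = rac$ab  (last char: 'b')
Last column: c$raab
Original string S is at sorted index 1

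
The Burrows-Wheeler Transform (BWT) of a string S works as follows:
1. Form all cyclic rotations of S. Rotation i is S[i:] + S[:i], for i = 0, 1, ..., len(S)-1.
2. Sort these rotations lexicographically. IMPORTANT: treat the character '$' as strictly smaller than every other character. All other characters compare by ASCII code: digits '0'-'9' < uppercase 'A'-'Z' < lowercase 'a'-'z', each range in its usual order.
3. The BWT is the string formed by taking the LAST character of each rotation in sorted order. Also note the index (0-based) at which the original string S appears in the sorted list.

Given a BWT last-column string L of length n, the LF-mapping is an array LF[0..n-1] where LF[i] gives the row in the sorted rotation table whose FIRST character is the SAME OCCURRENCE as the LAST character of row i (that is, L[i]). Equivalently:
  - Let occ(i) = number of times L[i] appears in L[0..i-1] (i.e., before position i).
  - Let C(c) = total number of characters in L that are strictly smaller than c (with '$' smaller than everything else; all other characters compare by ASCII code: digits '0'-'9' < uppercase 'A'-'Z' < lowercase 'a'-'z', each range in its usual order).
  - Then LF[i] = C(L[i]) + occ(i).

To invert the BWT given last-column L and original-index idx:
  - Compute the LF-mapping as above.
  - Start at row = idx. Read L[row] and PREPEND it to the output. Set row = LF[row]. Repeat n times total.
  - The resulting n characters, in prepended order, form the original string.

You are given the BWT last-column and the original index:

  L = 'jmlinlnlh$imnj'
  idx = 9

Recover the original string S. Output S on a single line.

Answer: mhlljnnliimnj$

Derivation:
LF mapping: 4 9 6 2 11 7 12 8 1 0 3 10 13 5
Walk LF starting at row 9, prepending L[row]:
  step 1: row=9, L[9]='$', prepend. Next row=LF[9]=0
  step 2: row=0, L[0]='j', prepend. Next row=LF[0]=4
  step 3: row=4, L[4]='n', prepend. Next row=LF[4]=11
  step 4: row=11, L[11]='m', prepend. Next row=LF[11]=10
  step 5: row=10, L[10]='i', prepend. Next row=LF[10]=3
  step 6: row=3, L[3]='i', prepend. Next row=LF[3]=2
  step 7: row=2, L[2]='l', prepend. Next row=LF[2]=6
  step 8: row=6, L[6]='n', prepend. Next row=LF[6]=12
  step 9: row=12, L[12]='n', prepend. Next row=LF[12]=13
  step 10: row=13, L[13]='j', prepend. Next row=LF[13]=5
  step 11: row=5, L[5]='l', prepend. Next row=LF[5]=7
  step 12: row=7, L[7]='l', prepend. Next row=LF[7]=8
  step 13: row=8, L[8]='h', prepend. Next row=LF[8]=1
  step 14: row=1, L[1]='m', prepend. Next row=LF[1]=9
Reversed output: mhlljnnliimnj$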